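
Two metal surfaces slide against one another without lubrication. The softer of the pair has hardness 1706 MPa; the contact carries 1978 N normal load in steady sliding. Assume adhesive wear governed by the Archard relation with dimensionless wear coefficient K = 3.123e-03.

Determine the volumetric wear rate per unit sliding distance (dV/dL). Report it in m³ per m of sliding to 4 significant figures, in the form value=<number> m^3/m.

value=3.621e-09 m^3/m

The algebra holds full precision; intermediate values appear rounded — one final rounding, at 4 significant figures.
Convert: Hardness H = 1706 MPa = 1.706e+09 Pa.
Collected in SI base units: W = 1978 N, H = 1.706e+09 Pa, K = 3.123e-03.
Volumetric rate dV/dL = K·W/H, so: 3.123e-03 · 1978 / 1.706e+09 = 3.621e-09 m³/m.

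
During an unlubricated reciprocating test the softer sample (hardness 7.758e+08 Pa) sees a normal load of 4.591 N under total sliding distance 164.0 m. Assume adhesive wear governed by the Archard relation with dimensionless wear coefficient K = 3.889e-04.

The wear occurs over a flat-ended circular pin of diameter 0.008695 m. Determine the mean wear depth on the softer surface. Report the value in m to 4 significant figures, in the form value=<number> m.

value=6.356e-06 m

The computation runs at full float precision — intermediates are printed rounded. Rounded just once: four significant figures.
Contact area A = π·d²/4 = π·(0.008695 m)²/4 = 5.938e-05 m².
In SI base units: W = 4.591 N, H = 7.758e+08 Pa, K = 3.889e-04.
Apply Archard: V = K·W·L/H = 3.889e-04 · 4.591 · 164.0 / 7.758e+08 = 3.774e-10 m³.
Depth of wear h = V/A = 3.774e-10 / 5.938e-05 = 6.356e-06 m.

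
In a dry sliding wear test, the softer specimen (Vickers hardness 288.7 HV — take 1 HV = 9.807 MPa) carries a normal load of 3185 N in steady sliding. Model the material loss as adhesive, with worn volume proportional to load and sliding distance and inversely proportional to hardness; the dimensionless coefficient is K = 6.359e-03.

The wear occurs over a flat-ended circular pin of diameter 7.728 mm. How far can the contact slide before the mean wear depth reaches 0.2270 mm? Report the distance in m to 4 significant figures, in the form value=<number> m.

Each operation keeps full float precision — displayed values are rounded, and a single final rounding: four significant digits.
Convert: Hardness H = 288.7 HV × 9.807 MPa/HV = 2831 MPa = 2.831e+09 Pa.
Convert: Pin diameter d = 7.728 mm = 0.007728 m. Contact area A = π·d²/4 = π·(0.007728 m)²/4 = 4.691e-05 m².
Convert: Depth limit h_lim = 0.2270 mm = 2.270e-04 m.
Restated in SI base units: W = 3185 N, H = 2.831e+09 Pa, K = 6.359e-03.
Volume at the limit: V_lim = h_lim·A = 2.270e-04 · 4.691e-05 = 1.065e-08 m³.
Sliding life L = V_lim·H/(K·W) = 1.065e-08 · 2.831e+09 / (6.359e-03 · 3185) = 1.488 m.

value=1.488 m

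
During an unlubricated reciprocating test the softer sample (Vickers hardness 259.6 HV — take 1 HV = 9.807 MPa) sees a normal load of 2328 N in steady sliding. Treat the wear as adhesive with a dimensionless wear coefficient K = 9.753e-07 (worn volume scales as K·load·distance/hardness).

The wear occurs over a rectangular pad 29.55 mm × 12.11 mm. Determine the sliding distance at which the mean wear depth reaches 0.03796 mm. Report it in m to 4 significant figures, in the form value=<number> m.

value=1.523e+04 m

The computation keeps full float precision; intermediate values are shown rounded; rounded just once, at four significant figures.
Convert: Hardness H = 259.6 HV × 9.807 MPa/HV = 2546 MPa = 2.546e+09 Pa.
Convert: Pad sides 29.55 mm × 12.11 mm = 0.02955 m × 0.01211 m. Contact area A = 0.02955 m × 0.01211 m = 3.579e-04 m².
Convert: Depth limit h_lim = 0.03796 mm = 3.796e-05 m.
Restated in SI base units: W = 2328 N, H = 2.546e+09 Pa, K = 9.753e-07.
At the depth limit, V_lim = h_lim·A = 3.796e-05 · 3.579e-04 = 1.358e-08 m³.
Thus life L = V_lim·H/(K·W) = 1.358e-08 · 2.546e+09 / (9.753e-07 · 2328) = 1.523e+04 m.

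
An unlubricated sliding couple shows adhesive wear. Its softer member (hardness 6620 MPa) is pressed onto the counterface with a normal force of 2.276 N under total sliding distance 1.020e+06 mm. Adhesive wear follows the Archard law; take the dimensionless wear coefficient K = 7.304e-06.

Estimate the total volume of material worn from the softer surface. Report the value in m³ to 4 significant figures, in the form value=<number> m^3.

value=2.561e-12 m^3

All arithmetic holds full float precision, and the intermediates appear rounded, and rounded once at the end to four significant figures.
Path length L = 1.020e+06 mm = 1020 m.
Hardness H = 6620 MPa = 6.620e+09 Pa.
Working in SI base units: W = 2.276 N, H = 6.620e+09 Pa, K = 7.304e-06.
Worn volume V = K·W·L/H = 7.304e-06 · 2.276 · 1020 / 6.620e+09 = 2.561e-12 m³.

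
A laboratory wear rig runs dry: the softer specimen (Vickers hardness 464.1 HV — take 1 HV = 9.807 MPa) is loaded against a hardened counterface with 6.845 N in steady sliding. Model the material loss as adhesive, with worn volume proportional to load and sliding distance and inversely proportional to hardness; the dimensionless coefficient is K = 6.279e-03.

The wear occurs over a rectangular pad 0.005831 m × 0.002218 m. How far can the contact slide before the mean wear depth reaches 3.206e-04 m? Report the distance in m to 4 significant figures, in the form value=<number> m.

value=439.1 m

Intermediate values appear rounded, and all working math maintains full precision, and one last rounding: 4 significant figures.
Convert: Hardness H = 464.1 HV × 9.807 MPa/HV = 4551 MPa = 4.551e+09 Pa.
Convert: Contact area A = 0.005831 m × 0.002218 m = 1.293e-05 m².
Collected in SI base units: W = 6.845 N, H = 4.551e+09 Pa, K = 6.279e-03.
At the depth limit, V_lim = h_lim·A = 3.206e-04 · 1.293e-05 = 4.146e-09 m³.
So the life L = V_lim·H/(K·W) = 4.146e-09 · 4.551e+09 / (6.279e-03 · 6.845) = 439.1 m.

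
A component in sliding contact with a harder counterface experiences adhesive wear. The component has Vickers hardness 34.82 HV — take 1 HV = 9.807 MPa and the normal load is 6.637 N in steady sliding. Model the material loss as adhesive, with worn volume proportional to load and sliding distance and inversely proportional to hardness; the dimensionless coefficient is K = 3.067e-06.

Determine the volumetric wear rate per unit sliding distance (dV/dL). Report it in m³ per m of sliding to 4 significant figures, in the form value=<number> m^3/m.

value=5.961e-14 m^3/m

Quoted intermediates are rounded — every step keeps full precision; a single final rounding to four significant digits.
Hardness H = 34.82 HV × 9.807 MPa/HV = 341.5 MPa = 3.415e+08 Pa.
In SI base units: W = 6.637 N, H = 3.415e+08 Pa, K = 3.067e-06.
Rate of wear dV/dL = K·W/H, per unit distance: 3.067e-06 · 6.637 / 3.415e+08 = 5.961e-14 m³/m.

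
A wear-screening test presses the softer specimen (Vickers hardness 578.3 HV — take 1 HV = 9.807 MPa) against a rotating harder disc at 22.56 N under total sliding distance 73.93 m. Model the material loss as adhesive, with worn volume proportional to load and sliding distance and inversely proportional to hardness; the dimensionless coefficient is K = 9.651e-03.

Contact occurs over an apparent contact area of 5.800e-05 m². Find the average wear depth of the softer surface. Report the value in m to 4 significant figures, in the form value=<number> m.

value=4.893e-05 m

The algebra keeps exact precision — the intermediates are shown rounded. Rounded just once to four significant figures.
Convert: Hardness H = 578.3 HV × 9.807 MPa/HV = 5671 MPa = 5.671e+09 Pa.
As SI base values: W = 22.56 N, H = 5.671e+09 Pa, K = 9.651e-03.
The Archard volume V = K·W·L/H = 9.651e-03 · 22.56 · 73.93 / 5.671e+09 = 2.838e-09 m³.
Wear depth h = V/A = 2.838e-09 / 5.800e-05 = 4.893e-05 m.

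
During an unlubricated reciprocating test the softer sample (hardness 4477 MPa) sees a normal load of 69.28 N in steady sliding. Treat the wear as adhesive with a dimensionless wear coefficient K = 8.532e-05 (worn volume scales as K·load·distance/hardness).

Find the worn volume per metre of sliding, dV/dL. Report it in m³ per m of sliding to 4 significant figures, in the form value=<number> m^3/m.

value=1.320e-12 m^3/m

Intermediate values are printed rounded; the computation runs at full float precision, and rounded just once, at 4 significant digits.
Convert: Hardness H = 4477 MPa = 4.477e+09 Pa.
Expressed in SI base units: W = 69.28 N, H = 4.477e+09 Pa, K = 8.532e-05.
Wear rate dV/dL = K·W/H: 8.532e-05 · 69.28 / 4.477e+09 = 1.320e-12 m³/m.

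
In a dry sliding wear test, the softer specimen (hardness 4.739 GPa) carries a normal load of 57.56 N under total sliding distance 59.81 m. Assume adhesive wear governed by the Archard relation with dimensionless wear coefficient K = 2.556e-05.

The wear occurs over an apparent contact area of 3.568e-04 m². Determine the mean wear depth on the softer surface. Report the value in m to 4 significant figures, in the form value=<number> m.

value=5.204e-08 m

Intermediates are printed rounded, and the computation keeps exact precision. Rounded once at the end to 4 significant figures.
Hardness H = 4.739 GPa = 4.739e+09 Pa.
Working in SI base units: W = 57.56 N, H = 4.739e+09 Pa, K = 2.556e-05.
Volume removed: V = K·W·L/H = 2.556e-05 · 57.56 · 59.81 / 4.739e+09 = 1.857e-11 m³.
Mean depth h = V/A = 1.857e-11 / 3.568e-04 = 5.204e-08 m.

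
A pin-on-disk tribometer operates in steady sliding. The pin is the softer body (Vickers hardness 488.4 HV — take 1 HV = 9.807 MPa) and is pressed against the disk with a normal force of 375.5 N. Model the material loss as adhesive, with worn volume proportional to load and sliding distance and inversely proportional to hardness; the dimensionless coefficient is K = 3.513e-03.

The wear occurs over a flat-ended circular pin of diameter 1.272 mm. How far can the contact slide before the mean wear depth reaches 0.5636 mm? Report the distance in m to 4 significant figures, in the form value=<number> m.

Displayed values are rounded. Every step keeps full float precision; one last rounding: 4 significant digits.
Convert: Hardness H = 488.4 HV × 9.807 MPa/HV = 4790 MPa = 4.790e+09 Pa.
Convert: Pin diameter d = 1.272 mm = 0.001272 m. Contact area A = π·d²/4 = π·(0.001272 m)²/4 = 1.271e-06 m².
Convert: Depth limit h_lim = 0.5636 mm = 5.636e-04 m.
Expressed in SI base units: W = 375.5 N, H = 4.790e+09 Pa, K = 3.513e-03.
Wearable volume V_lim = h_lim·A = 5.636e-04 · 1.271e-06 = 7.162e-10 m³.
Sliding life L = V_lim·H/(K·W) = 7.162e-10 · 4.790e+09 / (3.513e-03 · 375.5) = 2.601 m.

value=2.601 m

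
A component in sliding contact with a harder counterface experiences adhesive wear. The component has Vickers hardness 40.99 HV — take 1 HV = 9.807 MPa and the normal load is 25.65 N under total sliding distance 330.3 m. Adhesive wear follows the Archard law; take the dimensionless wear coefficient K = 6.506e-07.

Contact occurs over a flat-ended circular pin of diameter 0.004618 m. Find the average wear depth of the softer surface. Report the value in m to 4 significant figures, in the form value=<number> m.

Intermediate values are displayed rounded. The algebra keeps full float precision; one final rounding: four significant figures.
Convert: Hardness H = 40.99 HV × 9.807 MPa/HV = 402.0 MPa = 4.020e+08 Pa.
Convert: Contact area A = π·d²/4 = π·(0.004618 m)²/4 = 1.675e-05 m².
SI base units throughout: W = 25.65 N, H = 4.020e+08 Pa, K = 6.506e-07.
Archard volume V = K·W·L/H = 6.506e-07 · 25.65 · 330.3 / 4.020e+08 = 1.371e-11 m³.
Average depth h = V/A = 1.371e-11 / 1.675e-05 = 8.186e-07 m.

value=8.186e-07 m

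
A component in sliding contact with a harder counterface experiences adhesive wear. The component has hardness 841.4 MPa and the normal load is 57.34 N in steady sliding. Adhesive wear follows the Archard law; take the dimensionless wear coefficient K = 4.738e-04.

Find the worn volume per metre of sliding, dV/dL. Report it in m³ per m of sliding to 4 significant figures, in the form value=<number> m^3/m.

Each operation keeps exact precision. Intermediates are displayed rounded; one last rounding to 4 significant figures.
Hardness H = 841.4 MPa = 8.414e+08 Pa.
Expressed in SI base units: W = 57.34 N, H = 8.414e+08 Pa, K = 4.738e-04.
Volumetric rate dV/dL = K·W/H: 4.738e-04 · 57.34 / 8.414e+08 = 3.229e-11 m³/m.

value=3.229e-11 m^3/m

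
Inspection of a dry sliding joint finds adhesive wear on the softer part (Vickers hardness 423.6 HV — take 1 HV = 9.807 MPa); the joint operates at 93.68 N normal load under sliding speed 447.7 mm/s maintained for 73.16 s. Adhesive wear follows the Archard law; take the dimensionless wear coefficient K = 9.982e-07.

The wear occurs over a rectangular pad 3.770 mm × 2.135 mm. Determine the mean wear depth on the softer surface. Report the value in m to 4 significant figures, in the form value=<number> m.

Each operation carries full precision, and intermediates are printed rounded. Rounded once at the end: 4 significant digits.
Sliding speed v = 447.7 mm/s = 0.4477 m/s. Sliding distance L = v·t = 0.4477 m/s × 73.16 s = 32.75 m.
Hardness H = 423.6 HV × 9.807 MPa/HV = 4154 MPa = 4.154e+09 Pa.
Pad sides 3.770 mm × 2.135 mm = 0.003770 m × 0.002135 m. Contact area A = 0.003770 m × 0.002135 m = 8.049e-06 m².
Collected in SI base units: W = 93.68 N, H = 4.154e+09 Pa, K = 9.982e-07.
Worn volume V = K·W·L/H = 9.982e-07 · 93.68 · 32.75 / 4.154e+09 = 7.373e-13 m³.
Depth of wear h = V/A = 7.373e-13 / 8.049e-06 = 9.160e-08 m.

value=9.160e-08 m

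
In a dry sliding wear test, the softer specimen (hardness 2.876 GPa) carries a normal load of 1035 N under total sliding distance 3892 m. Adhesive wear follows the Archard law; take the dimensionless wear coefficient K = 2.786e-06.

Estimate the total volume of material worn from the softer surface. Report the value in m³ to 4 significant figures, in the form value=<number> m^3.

value=3.902e-09 m^3

The computation carries full float precision. Intermediates are printed rounded, and a single final rounding: four significant figures.
Hardness H = 2.876 GPa = 2.876e+09 Pa.
Restated in SI base units: W = 1035 N, H = 2.876e+09 Pa, K = 2.786e-06.
Apply Archard: V = K·W·L/H = 2.786e-06 · 1035 · 3892 / 2.876e+09 = 3.902e-09 m³.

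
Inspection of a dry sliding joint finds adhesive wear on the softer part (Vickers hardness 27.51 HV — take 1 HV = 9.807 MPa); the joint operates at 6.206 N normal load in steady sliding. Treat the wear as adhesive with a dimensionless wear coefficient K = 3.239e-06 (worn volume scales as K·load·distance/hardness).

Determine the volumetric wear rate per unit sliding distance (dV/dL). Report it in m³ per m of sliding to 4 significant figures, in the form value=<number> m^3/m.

The computation carries exact precision, and intermediate values are displayed rounded, and one last rounding, at four significant digits.
Convert: Hardness H = 27.51 HV × 9.807 MPa/HV = 269.8 MPa = 2.698e+08 Pa.
Expressed in SI base units: W = 6.206 N, H = 2.698e+08 Pa, K = 3.239e-06.
Sliding wear rate dV/dL = K·W/H: 3.239e-06 · 6.206 / 2.698e+08 = 7.451e-14 m³/m.

value=7.451e-14 m^3/m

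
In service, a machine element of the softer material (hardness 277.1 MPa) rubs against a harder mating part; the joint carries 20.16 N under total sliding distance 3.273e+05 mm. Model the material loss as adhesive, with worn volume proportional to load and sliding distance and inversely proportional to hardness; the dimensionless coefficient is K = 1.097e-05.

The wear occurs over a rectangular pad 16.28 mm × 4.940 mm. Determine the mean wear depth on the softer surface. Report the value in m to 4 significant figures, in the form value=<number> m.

value=3.248e-06 m

All arithmetic carries exact precision — intermediates are shown rounded — one last rounding to 4 significant digits.
Convert: Distance L = 3.273e+05 mm = 327.3 m.
Convert: Hardness H = 277.1 MPa = 2.771e+08 Pa.
Convert: Pad sides 16.28 mm × 4.940 mm = 0.01628 m × 0.004940 m. Contact area A = 0.01628 m × 0.004940 m = 8.042e-05 m².
As SI base values: W = 20.16 N, H = 2.771e+08 Pa, K = 1.097e-05.
By Archard's law, V = K·W·L/H = 1.097e-05 · 20.16 · 327.3 / 2.771e+08 = 2.612e-10 m³.
Mean depth h = V/A = 2.612e-10 / 8.042e-05 = 3.248e-06 m.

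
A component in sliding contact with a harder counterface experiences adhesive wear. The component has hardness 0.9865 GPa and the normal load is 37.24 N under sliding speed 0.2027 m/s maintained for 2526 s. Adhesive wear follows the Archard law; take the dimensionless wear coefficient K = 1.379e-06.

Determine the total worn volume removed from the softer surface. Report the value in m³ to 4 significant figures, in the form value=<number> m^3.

value=2.665e-11 m^3

Intermediate values are displayed rounded, and every step keeps exact precision. Rounded just once to four significant figures.
Convert: Distance covered L = v·t = 0.2027 m/s × 2526 s = 512.0 m.
Convert: Hardness H = 0.9865 GPa = 9.865e+08 Pa.
Expressed in SI base units: W = 37.24 N, H = 9.865e+08 Pa, K = 1.379e-06.
Wear volume V = K·W·L/H = 1.379e-06 · 37.24 · 512.0 / 9.865e+08 = 2.665e-11 m³.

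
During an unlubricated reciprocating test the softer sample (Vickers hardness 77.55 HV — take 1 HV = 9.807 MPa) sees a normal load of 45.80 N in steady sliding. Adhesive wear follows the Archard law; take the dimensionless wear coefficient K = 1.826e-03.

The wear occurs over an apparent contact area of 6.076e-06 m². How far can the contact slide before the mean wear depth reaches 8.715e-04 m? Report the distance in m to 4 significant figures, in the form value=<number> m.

value=48.15 m

Shown intermediates are rounded; the algebra runs at full precision — rounded just once to 4 significant digits.
Hardness H = 77.55 HV × 9.807 MPa/HV = 760.5 MPa = 7.605e+08 Pa.
Working in SI base units: W = 45.80 N, H = 7.605e+08 Pa, K = 1.826e-03.
Permissible volume V_lim = h_lim·A = 8.715e-04 · 6.076e-06 = 5.295e-09 m³.
Life L = V_lim·H/(K·W) = 5.295e-09 · 7.605e+08 / (1.826e-03 · 45.80) = 48.15 m.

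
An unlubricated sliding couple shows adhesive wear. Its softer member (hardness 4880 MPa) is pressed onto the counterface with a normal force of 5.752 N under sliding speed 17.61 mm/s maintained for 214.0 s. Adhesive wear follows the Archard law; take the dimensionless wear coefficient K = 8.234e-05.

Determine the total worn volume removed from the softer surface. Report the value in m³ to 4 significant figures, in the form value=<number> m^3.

value=3.657e-13 m^3

The algebra keeps full float precision; intermediates are shown rounded; one last rounding, at four significant digits.
Sliding speed v = 17.61 mm/s = 0.01761 m/s. Sliding distance L = v·t = 0.01761 m/s × 214.0 s = 3.769 m.
Hardness H = 4880 MPa = 4.880e+09 Pa.
Working in SI base units: W = 5.752 N, H = 4.880e+09 Pa, K = 8.234e-05.
Wear volume V = K·W·L/H = 8.234e-05 · 5.752 · 3.769 / 4.880e+09 = 3.657e-13 m³.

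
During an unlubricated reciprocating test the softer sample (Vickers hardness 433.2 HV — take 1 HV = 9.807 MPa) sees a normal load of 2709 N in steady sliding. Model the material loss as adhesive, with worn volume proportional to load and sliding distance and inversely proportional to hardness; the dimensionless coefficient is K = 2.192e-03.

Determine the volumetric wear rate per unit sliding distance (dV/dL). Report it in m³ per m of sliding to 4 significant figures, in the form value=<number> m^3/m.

All working math carries full precision; shown intermediates are rounded; a lone final rounding: 4 significant digits.
Hardness H = 433.2 HV × 9.807 MPa/HV = 4248 MPa = 4.248e+09 Pa.
In SI base units, W = 2709 N, H = 4.248e+09 Pa, K = 2.192e-03.
Wear rate dV/dL = K·W/H (no L dependence): 2.192e-03 · 2709 / 4.248e+09 = 1.398e-09 m³/m.

value=1.398e-09 m^3/m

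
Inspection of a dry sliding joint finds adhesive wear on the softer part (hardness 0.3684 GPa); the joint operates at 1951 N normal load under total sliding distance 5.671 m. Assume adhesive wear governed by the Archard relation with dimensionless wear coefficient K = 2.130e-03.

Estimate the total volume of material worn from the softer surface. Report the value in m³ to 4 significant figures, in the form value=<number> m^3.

value=6.397e-08 m^3

Intermediates are shown rounded; every step keeps exact precision, and rounded just once, at 4 significant digits.
Hardness H = 0.3684 GPa = 3.684e+08 Pa.
As SI base values: W = 1951 N, H = 3.684e+08 Pa, K = 2.130e-03.
Wear volume V = K·W·L/H = 2.130e-03 · 1951 · 5.671 / 3.684e+08 = 6.397e-08 m³.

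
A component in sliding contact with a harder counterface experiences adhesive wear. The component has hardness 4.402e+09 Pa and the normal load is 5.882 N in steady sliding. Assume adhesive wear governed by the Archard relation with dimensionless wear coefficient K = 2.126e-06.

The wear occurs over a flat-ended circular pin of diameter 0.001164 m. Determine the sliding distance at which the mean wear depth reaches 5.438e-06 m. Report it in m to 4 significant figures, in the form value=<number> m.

Intermediate values are printed rounded, and all arithmetic holds full float precision, and rounded once at the end: 4 significant figures.
Contact area A = π·d²/4 = π·(0.001164 m)²/4 = 1.064e-06 m².
In SI base units: W = 5.882 N, H = 4.402e+09 Pa, K = 2.126e-06.
Permissible volume V_lim = h_lim·A = 5.438e-06 · 1.064e-06 = 5.787e-12 m³.
Thus life L = V_lim·H/(K·W) = 5.787e-12 · 4.402e+09 / (2.126e-06 · 5.882) = 2037 m.

value=2037 m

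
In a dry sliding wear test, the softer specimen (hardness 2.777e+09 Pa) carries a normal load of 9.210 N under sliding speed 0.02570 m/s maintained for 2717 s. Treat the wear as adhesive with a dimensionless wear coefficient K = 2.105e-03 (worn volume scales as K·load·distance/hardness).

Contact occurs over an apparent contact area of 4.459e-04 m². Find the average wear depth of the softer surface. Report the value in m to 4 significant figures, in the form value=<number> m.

value=1.093e-06 m

The computation keeps exact precision — intermediate values appear rounded, and a single final rounding to four significant digits.
Convert: Distance covered L = v·t = 0.02570 m/s × 2717 s = 69.83 m.
Expressed in SI base units: W = 9.210 N, H = 2.777e+09 Pa, K = 2.105e-03.
By Archard's law, V = K·W·L/H = 2.105e-03 · 9.210 · 69.83 / 2.777e+09 = 4.875e-10 m³.
Mean wear depth h = V/A = 4.875e-10 / 4.459e-04 = 1.093e-06 m.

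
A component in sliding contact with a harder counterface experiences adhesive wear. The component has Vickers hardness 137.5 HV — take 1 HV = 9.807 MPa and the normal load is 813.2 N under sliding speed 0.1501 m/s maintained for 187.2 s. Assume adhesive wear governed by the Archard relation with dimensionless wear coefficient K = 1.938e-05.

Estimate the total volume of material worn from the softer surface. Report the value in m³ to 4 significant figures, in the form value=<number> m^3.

value=3.284e-10 m^3

Every step maintains exact precision; intermediate values appear rounded, and one final rounding, at 4 significant digits.
Total distance L = v·t = 0.1501 m/s × 187.2 s = 28.10 m.
Hardness H = 137.5 HV × 9.807 MPa/HV = 1348 MPa = 1.348e+09 Pa.
Working in SI base units: W = 813.2 N, H = 1.348e+09 Pa, K = 1.938e-05.
The Archard volume V = K·W·L/H = 1.938e-05 · 813.2 · 28.10 / 1.348e+09 = 3.284e-10 m³.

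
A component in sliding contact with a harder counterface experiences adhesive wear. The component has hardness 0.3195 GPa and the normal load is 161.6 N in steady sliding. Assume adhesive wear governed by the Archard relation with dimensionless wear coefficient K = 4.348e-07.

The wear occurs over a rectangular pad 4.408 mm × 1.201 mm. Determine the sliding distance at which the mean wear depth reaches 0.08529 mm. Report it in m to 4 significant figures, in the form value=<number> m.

value=2053 m

All working math maintains full precision — intermediates are printed rounded, and one final rounding, at 4 significant digits.
Convert: Hardness H = 0.3195 GPa = 3.195e+08 Pa.
Convert: Pad sides 4.408 mm × 1.201 mm = 0.004408 m × 0.001201 m. Contact area A = 0.004408 m × 0.001201 m = 5.294e-06 m².
Convert: Depth limit h_lim = 0.08529 mm = 8.529e-05 m.
Working in SI base units: W = 161.6 N, H = 3.195e+08 Pa, K = 4.348e-07.
Limit volume V_lim = h_lim·A = 8.529e-05 · 5.294e-06 = 4.515e-10 m³.
Thus life L = V_lim·H/(K·W) = 4.515e-10 · 3.195e+08 / (4.348e-07 · 161.6) = 2053 m.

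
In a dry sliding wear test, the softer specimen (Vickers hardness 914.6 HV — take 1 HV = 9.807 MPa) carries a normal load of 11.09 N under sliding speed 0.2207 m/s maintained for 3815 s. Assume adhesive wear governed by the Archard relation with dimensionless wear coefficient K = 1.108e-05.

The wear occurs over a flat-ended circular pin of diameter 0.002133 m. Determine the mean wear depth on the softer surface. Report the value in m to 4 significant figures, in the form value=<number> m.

value=3.228e-06 m

The intermediates are shown rounded, and each operation holds full precision, and rounded just once, at 4 significant digits.
Convert: The distance L = v·t = 0.2207 m/s × 3815 s = 842.0 m.
Convert: Hardness H = 914.6 HV × 9.807 MPa/HV = 8969 MPa = 8.969e+09 Pa.
Convert: Contact area A = π·d²/4 = π·(0.002133 m)²/4 = 3.573e-06 m².
Collected in SI base units: W = 11.09 N, H = 8.969e+09 Pa, K = 1.108e-05.
Archard relation: V = K·W·L/H = 1.108e-05 · 11.09 · 842.0 / 8.969e+09 = 1.153e-11 m³.
Wear depth h = V/A = 1.153e-11 / 3.573e-06 = 3.228e-06 m.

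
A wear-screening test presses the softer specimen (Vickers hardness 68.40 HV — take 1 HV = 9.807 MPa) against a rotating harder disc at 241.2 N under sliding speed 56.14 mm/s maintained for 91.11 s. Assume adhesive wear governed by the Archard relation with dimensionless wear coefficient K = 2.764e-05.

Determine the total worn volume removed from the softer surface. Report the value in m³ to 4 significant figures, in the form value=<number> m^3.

value=5.083e-11 m^3

Displayed values are rounded. The computation maintains full float precision; one last rounding: four significant digits.
Convert: Sliding speed v = 56.14 mm/s = 0.05614 m/s. Distance L = v·t = 0.05614 m/s × 91.11 s = 5.115 m.
Convert: Hardness H = 68.40 HV × 9.807 MPa/HV = 670.8 MPa = 6.708e+08 Pa.
In SI base units: W = 241.2 N, H = 6.708e+08 Pa, K = 2.764e-05.
Volume removed: V = K·W·L/H = 2.764e-05 · 241.2 · 5.115 / 6.708e+08 = 5.083e-11 m³.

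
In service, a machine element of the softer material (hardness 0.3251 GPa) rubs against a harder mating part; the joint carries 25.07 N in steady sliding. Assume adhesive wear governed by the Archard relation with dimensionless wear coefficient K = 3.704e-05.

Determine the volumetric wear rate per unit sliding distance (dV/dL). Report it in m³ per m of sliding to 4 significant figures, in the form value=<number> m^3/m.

value=2.856e-12 m^3/m

The intermediates are shown rounded, and all working math runs at exact precision, and a single final rounding, at four significant digits.
Hardness H = 0.3251 GPa = 3.251e+08 Pa.
In SI base units, W = 25.07 N, H = 3.251e+08 Pa, K = 3.704e-05.
Wear rate dV/dL = K·W/H (no L dependence): 3.704e-05 · 25.07 / 3.251e+08 = 2.856e-12 m³/m.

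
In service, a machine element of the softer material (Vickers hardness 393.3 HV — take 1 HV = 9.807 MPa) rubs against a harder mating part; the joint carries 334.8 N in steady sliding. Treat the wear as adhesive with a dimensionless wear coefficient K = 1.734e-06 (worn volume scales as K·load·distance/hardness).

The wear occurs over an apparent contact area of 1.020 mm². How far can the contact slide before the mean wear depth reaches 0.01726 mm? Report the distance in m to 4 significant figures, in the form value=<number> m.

Each operation keeps exact precision, and quoted intermediates are rounded — a lone final rounding: four significant figures.
Hardness H = 393.3 HV × 9.807 MPa/HV = 3857 MPa = 3.857e+09 Pa.
Contact area A = 1.020 mm² = 1.020e-06 m².
Depth limit h_lim = 0.01726 mm = 1.726e-05 m.
SI base units throughout: W = 334.8 N, H = 3.857e+09 Pa, K = 1.734e-06.
At the depth limit, V_lim = h_lim·A = 1.726e-05 · 1.020e-06 = 1.761e-11 m³.
So the life L = V_lim·H/(K·W) = 1.761e-11 · 3.857e+09 / (1.734e-06 · 334.8) = 117.0 m.

value=117.0 m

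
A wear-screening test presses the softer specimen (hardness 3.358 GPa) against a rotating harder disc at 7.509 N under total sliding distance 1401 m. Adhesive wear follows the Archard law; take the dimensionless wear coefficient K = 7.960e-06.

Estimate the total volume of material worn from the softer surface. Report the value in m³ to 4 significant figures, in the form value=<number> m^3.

value=2.494e-11 m^3

The computation holds full precision. Intermediates appear rounded — one last rounding to 4 significant digits.
Convert: Hardness H = 3.358 GPa = 3.358e+09 Pa.
In SI base units, W = 7.509 N, H = 3.358e+09 Pa, K = 7.960e-06.
Archard volume V = K·W·L/H = 7.960e-06 · 7.509 · 1401 / 3.358e+09 = 2.494e-11 m³.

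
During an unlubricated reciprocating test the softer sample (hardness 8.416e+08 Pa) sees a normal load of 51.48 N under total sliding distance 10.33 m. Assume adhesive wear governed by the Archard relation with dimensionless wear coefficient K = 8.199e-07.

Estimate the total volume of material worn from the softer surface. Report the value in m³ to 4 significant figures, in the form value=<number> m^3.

value=5.181e-13 m^3

Each operation maintains exact precision — intermediates are shown rounded; one last rounding, at 4 significant digits.
SI base units throughout: W = 51.48 N, H = 8.416e+08 Pa, K = 8.199e-07.
Archard volume V = K·W·L/H = 8.199e-07 · 51.48 · 10.33 / 8.416e+08 = 5.181e-13 m³.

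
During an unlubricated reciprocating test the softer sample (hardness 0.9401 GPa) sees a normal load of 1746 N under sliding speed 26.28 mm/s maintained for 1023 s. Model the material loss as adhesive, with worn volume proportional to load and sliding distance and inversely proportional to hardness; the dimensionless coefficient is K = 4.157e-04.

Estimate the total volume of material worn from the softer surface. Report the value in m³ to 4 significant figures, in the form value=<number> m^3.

value=2.076e-08 m^3

All arithmetic keeps full float precision — the intermediates are displayed rounded; one last rounding: four significant digits.
Convert: Sliding speed v = 26.28 mm/s = 0.02628 m/s. Sliding distance L = v·t = 0.02628 m/s × 1023 s = 26.88 m.
Convert: Hardness H = 0.9401 GPa = 9.401e+08 Pa.
In SI base units, W = 1746 N, H = 9.401e+08 Pa, K = 4.157e-04.
Apply Archard: V = K·W·L/H = 4.157e-04 · 1746 · 26.88 / 9.401e+08 = 2.076e-08 m³.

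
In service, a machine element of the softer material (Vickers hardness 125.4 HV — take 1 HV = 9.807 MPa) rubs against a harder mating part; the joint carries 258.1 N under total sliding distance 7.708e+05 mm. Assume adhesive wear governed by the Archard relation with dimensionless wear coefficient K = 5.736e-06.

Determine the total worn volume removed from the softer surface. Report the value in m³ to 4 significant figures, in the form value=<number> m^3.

value=9.279e-10 m^3

Intermediates are displayed rounded, and the algebra maintains full precision. Rounded just once: 4 significant digits.
Distance L = 7.708e+05 mm = 770.8 m.
Hardness H = 125.4 HV × 9.807 MPa/HV = 1230 MPa = 1.230e+09 Pa.
In SI base units: W = 258.1 N, H = 1.230e+09 Pa, K = 5.736e-06.
Worn volume V = K·W·L/H = 5.736e-06 · 258.1 · 770.8 / 1.230e+09 = 9.279e-10 m³.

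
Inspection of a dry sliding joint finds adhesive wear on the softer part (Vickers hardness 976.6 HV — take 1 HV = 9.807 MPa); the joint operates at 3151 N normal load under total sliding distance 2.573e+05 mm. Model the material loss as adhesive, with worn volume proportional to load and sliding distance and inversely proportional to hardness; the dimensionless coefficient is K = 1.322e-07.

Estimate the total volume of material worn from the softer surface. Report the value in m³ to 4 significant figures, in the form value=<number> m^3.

value=1.119e-11 m^3

Every step holds full precision — shown intermediates are rounded — rounded once at the end, at four significant figures.
Sliding distance L = 2.573e+05 mm = 257.3 m.
Hardness H = 976.6 HV × 9.807 MPa/HV = 9578 MPa = 9.578e+09 Pa.
Collected in SI base units: W = 3151 N, H = 9.578e+09 Pa, K = 1.322e-07.
Volume removed: V = K·W·L/H = 1.322e-07 · 3151 · 257.3 / 9.578e+09 = 1.119e-11 m³.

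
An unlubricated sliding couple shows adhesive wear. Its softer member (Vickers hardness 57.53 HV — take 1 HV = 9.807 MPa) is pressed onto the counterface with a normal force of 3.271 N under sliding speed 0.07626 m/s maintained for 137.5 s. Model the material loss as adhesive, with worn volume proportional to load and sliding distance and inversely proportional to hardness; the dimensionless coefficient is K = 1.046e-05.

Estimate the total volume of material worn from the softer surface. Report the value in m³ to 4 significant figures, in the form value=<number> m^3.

value=6.359e-13 m^3

Intermediates appear rounded; the computation runs at exact precision. Rounded just once: 4 significant digits.
Convert: Distance L = v·t = 0.07626 m/s × 137.5 s = 10.49 m.
Convert: Hardness H = 57.53 HV × 9.807 MPa/HV = 564.2 MPa = 5.642e+08 Pa.
SI base units throughout: W = 3.271 N, H = 5.642e+08 Pa, K = 1.046e-05.
Volume removed: V = K·W·L/H = 1.046e-05 · 3.271 · 10.49 / 5.642e+08 = 6.359e-13 m³.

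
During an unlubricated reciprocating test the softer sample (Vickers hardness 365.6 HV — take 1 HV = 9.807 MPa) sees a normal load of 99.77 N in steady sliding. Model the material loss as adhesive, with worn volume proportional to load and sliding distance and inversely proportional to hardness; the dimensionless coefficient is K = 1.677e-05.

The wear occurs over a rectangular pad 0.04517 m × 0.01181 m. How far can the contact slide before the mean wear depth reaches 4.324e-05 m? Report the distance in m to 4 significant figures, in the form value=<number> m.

The intermediates appear rounded — all arithmetic keeps full float precision; rounded just once to four significant digits.
Hardness H = 365.6 HV × 9.807 MPa/HV = 3585 MPa = 3.585e+09 Pa.
Contact area A = 0.04517 m × 0.01181 m = 5.335e-04 m².
Restated in SI base units: W = 99.77 N, H = 3.585e+09 Pa, K = 1.677e-05.
At the depth limit, V_lim = h_lim·A = 4.324e-05 · 5.335e-04 = 2.307e-08 m³.
So the life L = V_lim·H/(K·W) = 2.307e-08 · 3.585e+09 / (1.677e-05 · 99.77) = 4.943e+04 m.

value=4.943e+04 m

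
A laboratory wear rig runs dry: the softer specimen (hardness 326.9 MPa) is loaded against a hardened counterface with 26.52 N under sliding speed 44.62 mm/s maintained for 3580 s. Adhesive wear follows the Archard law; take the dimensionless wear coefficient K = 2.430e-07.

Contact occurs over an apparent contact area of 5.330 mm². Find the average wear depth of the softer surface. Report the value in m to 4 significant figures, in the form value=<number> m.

value=5.908e-07 m

Quoted intermediates are rounded, and all working math keeps exact precision — rounded once at the end: four significant digits.
Sliding speed v = 44.62 mm/s = 0.04462 m/s. The distance L = v·t = 0.04462 m/s × 3580 s = 159.7 m.
Hardness H = 326.9 MPa = 3.269e+08 Pa.
Contact area A = 5.330 mm² = 5.330e-06 m².
Expressed in SI base units: W = 26.52 N, H = 3.269e+08 Pa, K = 2.430e-07.
The Archard volume V = K·W·L/H = 2.430e-07 · 26.52 · 159.7 / 3.269e+08 = 3.149e-12 m³.
Mean wear depth h = V/A = 3.149e-12 / 5.330e-06 = 5.908e-07 m.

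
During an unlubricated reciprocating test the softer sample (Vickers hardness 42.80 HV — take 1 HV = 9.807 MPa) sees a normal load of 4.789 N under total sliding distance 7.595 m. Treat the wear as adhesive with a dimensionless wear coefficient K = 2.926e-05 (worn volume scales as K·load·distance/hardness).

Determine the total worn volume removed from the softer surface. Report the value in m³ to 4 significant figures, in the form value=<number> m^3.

Quoted intermediates are rounded. All arithmetic runs at full float precision; rounded just once: 4 significant figures.
Convert: Hardness H = 42.80 HV × 9.807 MPa/HV = 419.7 MPa = 4.197e+08 Pa.
Working in SI base units: W = 4.789 N, H = 4.197e+08 Pa, K = 2.926e-05.
Worn volume V = K·W·L/H = 2.926e-05 · 4.789 · 7.595 / 4.197e+08 = 2.536e-12 m³.

value=2.536e-12 m^3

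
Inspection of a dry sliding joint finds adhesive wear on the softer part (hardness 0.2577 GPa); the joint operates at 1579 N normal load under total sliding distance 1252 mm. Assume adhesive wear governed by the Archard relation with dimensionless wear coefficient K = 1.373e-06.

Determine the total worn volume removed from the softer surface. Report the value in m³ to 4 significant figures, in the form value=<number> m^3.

The intermediates are displayed rounded. The computation maintains full precision; one final rounding, at 4 significant figures.
Convert: Sliding distance L = 1252 mm = 1.252 m.
Convert: Hardness H = 0.2577 GPa = 2.577e+08 Pa.
In SI base units: W = 1579 N, H = 2.577e+08 Pa, K = 1.373e-06.
Wear volume V = K·W·L/H = 1.373e-06 · 1579 · 1.252 / 2.577e+08 = 1.053e-11 m³.

value=1.053e-11 m^3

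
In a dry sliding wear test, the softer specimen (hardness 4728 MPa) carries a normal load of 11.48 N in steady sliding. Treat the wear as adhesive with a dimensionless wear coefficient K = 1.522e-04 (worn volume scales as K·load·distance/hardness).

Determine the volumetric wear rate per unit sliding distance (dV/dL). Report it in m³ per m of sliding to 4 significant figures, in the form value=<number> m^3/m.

value=3.696e-13 m^3/m

Shown intermediates are rounded. The computation maintains exact precision; rounded once at the end, at four significant figures.
Hardness H = 4728 MPa = 4.728e+09 Pa.
In SI base units, W = 11.48 N, H = 4.728e+09 Pa, K = 1.522e-04.
Volumetric rate dV/dL = K·W/H, per unit distance: 1.522e-04 · 11.48 / 4.728e+09 = 3.696e-13 m³/m.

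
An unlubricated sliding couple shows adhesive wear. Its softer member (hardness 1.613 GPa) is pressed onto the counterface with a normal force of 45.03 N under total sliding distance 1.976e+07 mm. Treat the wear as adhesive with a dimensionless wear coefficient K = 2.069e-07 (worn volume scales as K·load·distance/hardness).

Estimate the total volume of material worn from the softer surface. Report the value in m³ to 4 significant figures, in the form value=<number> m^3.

The algebra runs at full float precision, and intermediates appear rounded; rounded once at the end: 4 significant figures.
Convert: Path length L = 1.976e+07 mm = 1.976e+04 m.
Convert: Hardness H = 1.613 GPa = 1.613e+09 Pa.
Expressed in SI base units: W = 45.03 N, H = 1.613e+09 Pa, K = 2.069e-07.
The Archard volume V = K·W·L/H = 2.069e-07 · 45.03 · 1.976e+04 / 1.613e+09 = 1.141e-10 m³.

value=1.141e-10 m^3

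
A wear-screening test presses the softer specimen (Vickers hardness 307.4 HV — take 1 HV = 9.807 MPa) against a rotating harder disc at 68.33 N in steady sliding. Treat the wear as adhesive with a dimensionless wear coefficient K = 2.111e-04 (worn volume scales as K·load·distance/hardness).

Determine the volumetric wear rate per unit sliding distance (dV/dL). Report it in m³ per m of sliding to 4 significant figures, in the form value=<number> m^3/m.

value=4.785e-12 m^3/m

The computation holds full precision. Intermediate values are shown rounded. Rounded once at the end to four significant figures.
Convert: Hardness H = 307.4 HV × 9.807 MPa/HV = 3015 MPa = 3.015e+09 Pa.
In SI base units: W = 68.33 N, H = 3.015e+09 Pa, K = 2.111e-04.
Wear rate dV/dL = K·W/H, per unit distance: 2.111e-04 · 68.33 / 3.015e+09 = 4.785e-12 m³/m.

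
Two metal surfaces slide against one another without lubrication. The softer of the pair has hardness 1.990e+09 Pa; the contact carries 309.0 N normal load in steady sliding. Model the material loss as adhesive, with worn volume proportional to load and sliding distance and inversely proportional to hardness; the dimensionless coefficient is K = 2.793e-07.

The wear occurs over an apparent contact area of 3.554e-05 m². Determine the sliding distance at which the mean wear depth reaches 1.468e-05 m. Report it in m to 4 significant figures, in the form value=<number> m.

value=1.203e+04 m

Quoted intermediates are rounded; every step runs at exact precision — one last rounding to four significant figures.
As SI base values: W = 309.0 N, H = 1.990e+09 Pa, K = 2.793e-07.
Volume at the limit: V_lim = h_lim·A = 1.468e-05 · 3.554e-05 = 5.217e-10 m³.
Inverting, life L = V_lim·H/(K·W) = 5.217e-10 · 1.990e+09 / (2.793e-07 · 309.0) = 1.203e+04 m.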